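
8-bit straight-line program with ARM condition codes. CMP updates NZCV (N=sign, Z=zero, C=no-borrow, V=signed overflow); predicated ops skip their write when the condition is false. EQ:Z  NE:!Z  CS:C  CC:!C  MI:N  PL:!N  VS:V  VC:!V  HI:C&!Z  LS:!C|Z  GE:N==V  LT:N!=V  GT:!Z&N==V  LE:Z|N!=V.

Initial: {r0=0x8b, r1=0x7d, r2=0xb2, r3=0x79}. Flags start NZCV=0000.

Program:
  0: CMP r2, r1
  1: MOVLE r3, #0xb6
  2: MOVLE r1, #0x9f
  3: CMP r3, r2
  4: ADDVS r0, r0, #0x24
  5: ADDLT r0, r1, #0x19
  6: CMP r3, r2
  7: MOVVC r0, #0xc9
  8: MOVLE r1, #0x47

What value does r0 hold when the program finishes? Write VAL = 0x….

[0] flags=0011 → (cmp)
[1] flags=0011 LE?T → r3=0xb6
[2] flags=0011 LE?T → r1=0x9f
[3] flags=0010 → (cmp)
[4] flags=0010 VS?F → skip
[5] flags=0010 LT?F → skip
[6] flags=0010 → (cmp)
[7] flags=0010 VC?T → r0=0xc9
[8] flags=0010 LE?F → skip

VAL = 0xc9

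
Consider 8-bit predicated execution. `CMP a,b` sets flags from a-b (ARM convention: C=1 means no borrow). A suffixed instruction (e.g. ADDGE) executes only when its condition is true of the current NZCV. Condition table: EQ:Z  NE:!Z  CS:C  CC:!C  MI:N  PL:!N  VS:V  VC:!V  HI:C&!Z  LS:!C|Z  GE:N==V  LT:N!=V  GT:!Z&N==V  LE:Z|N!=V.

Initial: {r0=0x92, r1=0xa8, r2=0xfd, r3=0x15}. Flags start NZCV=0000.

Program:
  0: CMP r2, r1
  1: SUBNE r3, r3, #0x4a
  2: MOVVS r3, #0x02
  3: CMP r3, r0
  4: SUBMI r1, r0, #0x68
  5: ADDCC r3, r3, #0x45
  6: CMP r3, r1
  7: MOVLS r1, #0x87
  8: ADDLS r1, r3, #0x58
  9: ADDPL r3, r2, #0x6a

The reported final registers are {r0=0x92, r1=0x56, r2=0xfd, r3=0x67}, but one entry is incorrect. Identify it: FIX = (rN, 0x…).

FIX = (r1, 0xa8)

0: ✓ CMP  NZCV=0010
1: ✓ SUBNE  r3←0xcb
2: · MOVVS
3: ✓ CMP  NZCV=0010
4: · SUBMI
5: · ADDCC
6: ✓ CMP  NZCV=0010
7: · MOVLS
8: · ADDLS
9: ✓ ADDPL  r3←0x67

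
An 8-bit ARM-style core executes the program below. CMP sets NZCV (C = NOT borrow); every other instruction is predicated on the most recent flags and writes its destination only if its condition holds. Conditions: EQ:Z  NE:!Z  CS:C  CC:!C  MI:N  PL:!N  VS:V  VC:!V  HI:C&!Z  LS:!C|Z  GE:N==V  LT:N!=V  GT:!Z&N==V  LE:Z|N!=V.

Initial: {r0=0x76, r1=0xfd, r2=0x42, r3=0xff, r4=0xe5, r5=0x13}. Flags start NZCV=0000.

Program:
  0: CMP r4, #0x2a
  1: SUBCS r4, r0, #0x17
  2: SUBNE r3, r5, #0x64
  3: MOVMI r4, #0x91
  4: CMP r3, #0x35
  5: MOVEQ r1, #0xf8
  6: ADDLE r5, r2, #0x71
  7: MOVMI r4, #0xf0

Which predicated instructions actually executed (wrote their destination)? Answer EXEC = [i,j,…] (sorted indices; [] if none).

[0] flags=1010 → (cmp)
[1] flags=1010 CS?T → r4=0x5f
[2] flags=1010 NE?T → r3=0xaf
[3] flags=1010 MI?T → r4=0x91
[4] flags=0011 → (cmp)
[5] flags=0011 EQ?F → skip
[6] flags=0011 LE?T → r5=0xb3
[7] flags=0011 MI?F → skip

EXEC = [1,2,3,6]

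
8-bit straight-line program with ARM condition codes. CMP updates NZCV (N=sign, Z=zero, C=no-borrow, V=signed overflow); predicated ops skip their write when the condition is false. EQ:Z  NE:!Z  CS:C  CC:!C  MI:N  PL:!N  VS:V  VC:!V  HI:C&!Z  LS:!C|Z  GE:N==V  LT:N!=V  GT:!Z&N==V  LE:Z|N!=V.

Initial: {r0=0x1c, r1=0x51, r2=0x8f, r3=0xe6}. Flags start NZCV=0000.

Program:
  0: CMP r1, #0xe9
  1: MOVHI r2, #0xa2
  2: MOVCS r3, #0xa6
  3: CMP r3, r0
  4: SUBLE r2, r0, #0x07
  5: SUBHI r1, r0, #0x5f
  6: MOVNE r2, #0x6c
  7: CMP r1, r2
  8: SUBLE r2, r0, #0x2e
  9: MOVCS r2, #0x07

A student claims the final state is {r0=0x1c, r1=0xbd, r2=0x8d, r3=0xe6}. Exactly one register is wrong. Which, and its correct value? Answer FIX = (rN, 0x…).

0: ✓ CMP  NZCV=0000
1: · MOVHI
2: · MOVCS
3: ✓ CMP  NZCV=1010
4: ✓ SUBLE  r2←0x15
5: ✓ SUBHI  r1←0xbd
6: ✓ MOVNE  r2←0x6c
7: ✓ CMP  NZCV=0011
8: ✓ SUBLE  r2←0xee
9: ✓ MOVCS  r2←0x07

FIX = (r2, 0x07)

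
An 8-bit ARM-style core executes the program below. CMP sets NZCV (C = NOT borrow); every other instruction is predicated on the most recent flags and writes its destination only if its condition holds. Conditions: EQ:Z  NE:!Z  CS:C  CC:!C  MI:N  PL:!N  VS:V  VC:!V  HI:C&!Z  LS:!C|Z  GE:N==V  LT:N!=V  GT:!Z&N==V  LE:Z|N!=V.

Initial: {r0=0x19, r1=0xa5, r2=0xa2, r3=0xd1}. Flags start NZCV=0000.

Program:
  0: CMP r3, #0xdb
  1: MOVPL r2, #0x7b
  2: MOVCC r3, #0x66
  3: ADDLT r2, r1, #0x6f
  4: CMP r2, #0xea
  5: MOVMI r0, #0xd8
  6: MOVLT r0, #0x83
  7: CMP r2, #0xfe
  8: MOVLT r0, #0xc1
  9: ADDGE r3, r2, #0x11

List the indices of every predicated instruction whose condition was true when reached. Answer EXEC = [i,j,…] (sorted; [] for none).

EXEC = [2,3,9]

[0] flags=1000 → (cmp)
[1] flags=1000 PL?F → skip
[2] flags=1000 CC?T → r3=0x66
[3] flags=1000 LT?T → r2=0x14
[4] flags=0000 → (cmp)
[5] flags=0000 MI?F → skip
[6] flags=0000 LT?F → skip
[7] flags=0000 → (cmp)
[8] flags=0000 LT?F → skip
[9] flags=0000 GE?T → r3=0x25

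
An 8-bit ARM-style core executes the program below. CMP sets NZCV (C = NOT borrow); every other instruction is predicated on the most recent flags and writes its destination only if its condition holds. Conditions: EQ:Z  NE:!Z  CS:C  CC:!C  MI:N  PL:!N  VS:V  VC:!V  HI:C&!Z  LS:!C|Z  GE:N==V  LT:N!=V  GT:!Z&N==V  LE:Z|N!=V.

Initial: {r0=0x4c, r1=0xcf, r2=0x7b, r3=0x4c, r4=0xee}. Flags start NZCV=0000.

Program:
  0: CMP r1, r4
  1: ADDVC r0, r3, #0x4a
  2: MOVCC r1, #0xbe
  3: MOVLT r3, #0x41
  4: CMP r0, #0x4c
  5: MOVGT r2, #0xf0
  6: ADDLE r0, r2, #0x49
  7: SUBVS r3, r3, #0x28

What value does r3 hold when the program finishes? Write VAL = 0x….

VAL = 0x19

0: ✓ CMP  NZCV=1000
1: ✓ ADDVC  r0←0x96
2: ✓ MOVCC  r1←0xbe
3: ✓ MOVLT  r3←0x41
4: ✓ CMP  NZCV=0011
5: · MOVGT
6: ✓ ADDLE  r0←0xc4
7: ✓ SUBVS  r3←0x19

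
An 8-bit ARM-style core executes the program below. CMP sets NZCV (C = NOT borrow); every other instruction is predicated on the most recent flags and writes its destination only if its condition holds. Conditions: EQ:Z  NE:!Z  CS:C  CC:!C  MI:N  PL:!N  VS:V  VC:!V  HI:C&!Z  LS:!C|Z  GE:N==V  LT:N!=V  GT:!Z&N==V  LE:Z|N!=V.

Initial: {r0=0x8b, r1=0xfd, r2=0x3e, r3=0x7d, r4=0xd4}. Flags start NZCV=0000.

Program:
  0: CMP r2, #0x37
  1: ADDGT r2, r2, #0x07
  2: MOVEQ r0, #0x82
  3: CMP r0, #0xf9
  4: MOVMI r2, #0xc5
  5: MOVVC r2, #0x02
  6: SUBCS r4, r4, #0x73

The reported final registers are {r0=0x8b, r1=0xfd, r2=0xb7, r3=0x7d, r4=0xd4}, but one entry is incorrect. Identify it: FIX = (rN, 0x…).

0: ✓ CMP  NZCV=0010
1: ✓ ADDGT  r2←0x45
2: · MOVEQ
3: ✓ CMP  NZCV=1000
4: ✓ MOVMI  r2←0xc5
5: ✓ MOVVC  r2←0x02
6: · SUBCS

FIX = (r2, 0x02)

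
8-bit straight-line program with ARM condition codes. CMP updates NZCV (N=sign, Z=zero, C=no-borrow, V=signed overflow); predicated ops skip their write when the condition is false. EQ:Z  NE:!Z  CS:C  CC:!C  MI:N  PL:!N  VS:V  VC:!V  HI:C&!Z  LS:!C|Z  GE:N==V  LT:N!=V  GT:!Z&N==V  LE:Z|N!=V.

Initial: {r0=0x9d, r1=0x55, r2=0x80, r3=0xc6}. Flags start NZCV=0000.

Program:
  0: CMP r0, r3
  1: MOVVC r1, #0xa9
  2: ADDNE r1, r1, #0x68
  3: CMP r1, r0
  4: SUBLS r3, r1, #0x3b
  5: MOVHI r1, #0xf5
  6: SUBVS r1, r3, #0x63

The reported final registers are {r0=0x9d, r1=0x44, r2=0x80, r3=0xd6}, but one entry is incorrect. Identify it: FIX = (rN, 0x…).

FIX = (r1, 0x11)

[0] flags=1000 → (cmp)
[1] flags=1000 VC?T → r1=0xa9
[2] flags=1000 NE?T → r1=0x11
[3] flags=0000 → (cmp)
[4] flags=0000 LS?T → r3=0xd6
[5] flags=0000 HI?F → skip
[6] flags=0000 VS?F → skip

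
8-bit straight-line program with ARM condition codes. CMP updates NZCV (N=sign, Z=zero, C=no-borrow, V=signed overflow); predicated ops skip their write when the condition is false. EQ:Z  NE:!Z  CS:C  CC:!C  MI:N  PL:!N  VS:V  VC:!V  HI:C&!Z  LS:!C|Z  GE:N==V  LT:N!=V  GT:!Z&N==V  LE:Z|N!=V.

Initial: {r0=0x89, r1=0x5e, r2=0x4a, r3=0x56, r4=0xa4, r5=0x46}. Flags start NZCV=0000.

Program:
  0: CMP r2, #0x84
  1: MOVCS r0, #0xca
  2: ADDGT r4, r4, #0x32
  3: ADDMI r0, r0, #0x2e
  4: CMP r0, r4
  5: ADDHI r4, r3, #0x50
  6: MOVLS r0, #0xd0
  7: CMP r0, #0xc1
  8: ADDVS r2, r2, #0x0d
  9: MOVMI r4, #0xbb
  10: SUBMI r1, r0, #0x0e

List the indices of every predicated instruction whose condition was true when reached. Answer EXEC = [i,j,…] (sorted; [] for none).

0: ✓ CMP  NZCV=1001
1: · MOVCS
2: ✓ ADDGT  r4←0xd6
3: ✓ ADDMI  r0←0xb7
4: ✓ CMP  NZCV=1000
5: · ADDHI
6: ✓ MOVLS  r0←0xd0
7: ✓ CMP  NZCV=0010
8: · ADDVS
9: · MOVMI
10: · SUBMI

EXEC = [2,3,6]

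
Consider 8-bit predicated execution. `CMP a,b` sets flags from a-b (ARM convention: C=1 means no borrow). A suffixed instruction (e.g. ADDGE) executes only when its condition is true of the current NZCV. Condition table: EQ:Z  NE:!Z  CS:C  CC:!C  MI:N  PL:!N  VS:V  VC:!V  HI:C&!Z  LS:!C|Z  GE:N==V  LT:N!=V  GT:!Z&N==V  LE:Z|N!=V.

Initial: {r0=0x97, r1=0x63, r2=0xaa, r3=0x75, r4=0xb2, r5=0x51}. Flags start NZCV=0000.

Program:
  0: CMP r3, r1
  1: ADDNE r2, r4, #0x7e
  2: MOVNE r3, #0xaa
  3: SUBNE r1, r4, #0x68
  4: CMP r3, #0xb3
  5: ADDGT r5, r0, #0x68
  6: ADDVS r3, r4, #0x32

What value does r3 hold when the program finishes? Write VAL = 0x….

[0] flags=0010 → (cmp)
[1] flags=0010 NE?T → r2=0x30
[2] flags=0010 NE?T → r3=0xaa
[3] flags=0010 NE?T → r1=0x4a
[4] flags=1000 → (cmp)
[5] flags=1000 GT?F → skip
[6] flags=1000 VS?F → skip

VAL = 0xaa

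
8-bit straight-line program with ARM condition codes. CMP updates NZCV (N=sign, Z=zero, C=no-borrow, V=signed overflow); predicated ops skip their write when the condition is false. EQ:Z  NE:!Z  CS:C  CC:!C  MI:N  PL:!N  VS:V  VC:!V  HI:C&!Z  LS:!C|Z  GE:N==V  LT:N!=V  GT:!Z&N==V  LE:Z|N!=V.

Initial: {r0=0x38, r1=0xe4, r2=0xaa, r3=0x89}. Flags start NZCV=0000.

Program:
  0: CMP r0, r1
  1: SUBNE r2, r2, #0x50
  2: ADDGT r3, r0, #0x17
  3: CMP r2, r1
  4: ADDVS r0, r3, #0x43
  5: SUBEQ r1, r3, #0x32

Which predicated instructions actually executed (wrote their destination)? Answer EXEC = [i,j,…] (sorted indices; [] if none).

0: ✓ CMP  NZCV=0000
1: ✓ SUBNE  r2←0x5a
2: ✓ ADDGT  r3←0x4f
3: ✓ CMP  NZCV=0000
4: · ADDVS
5: · SUBEQ

EXEC = [1,2]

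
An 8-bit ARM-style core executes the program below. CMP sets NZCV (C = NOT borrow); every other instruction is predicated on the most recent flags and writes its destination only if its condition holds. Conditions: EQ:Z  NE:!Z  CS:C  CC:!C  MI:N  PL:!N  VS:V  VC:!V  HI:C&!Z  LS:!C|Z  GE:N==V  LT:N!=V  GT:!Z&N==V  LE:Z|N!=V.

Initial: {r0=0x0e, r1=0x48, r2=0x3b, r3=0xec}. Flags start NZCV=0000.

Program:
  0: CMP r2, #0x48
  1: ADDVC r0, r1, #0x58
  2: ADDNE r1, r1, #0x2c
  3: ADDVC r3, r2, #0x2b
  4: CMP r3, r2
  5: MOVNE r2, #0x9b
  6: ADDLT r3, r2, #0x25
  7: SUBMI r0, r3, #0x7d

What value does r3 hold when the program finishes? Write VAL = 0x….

[0] flags=1000 → (cmp)
[1] flags=1000 VC?T → r0=0xa0
[2] flags=1000 NE?T → r1=0x74
[3] flags=1000 VC?T → r3=0x66
[4] flags=0010 → (cmp)
[5] flags=0010 NE?T → r2=0x9b
[6] flags=0010 LT?F → skip
[7] flags=0010 MI?F → skip

VAL = 0x66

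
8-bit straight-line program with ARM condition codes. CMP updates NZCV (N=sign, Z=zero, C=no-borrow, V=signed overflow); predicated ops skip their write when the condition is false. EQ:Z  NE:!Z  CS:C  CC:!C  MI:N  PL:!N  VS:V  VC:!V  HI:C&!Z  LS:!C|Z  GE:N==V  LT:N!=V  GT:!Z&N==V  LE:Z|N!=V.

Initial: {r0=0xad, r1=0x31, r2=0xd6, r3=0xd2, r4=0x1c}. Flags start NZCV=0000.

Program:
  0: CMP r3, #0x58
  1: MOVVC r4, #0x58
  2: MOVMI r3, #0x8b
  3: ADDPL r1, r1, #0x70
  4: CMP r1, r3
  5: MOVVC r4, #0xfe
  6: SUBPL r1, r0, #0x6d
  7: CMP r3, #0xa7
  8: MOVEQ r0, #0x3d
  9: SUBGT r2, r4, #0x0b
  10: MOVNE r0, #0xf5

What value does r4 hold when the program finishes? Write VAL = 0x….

VAL = 0xfe

0: ✓ CMP  NZCV=0011
1: · MOVVC
2: · MOVMI
3: ✓ ADDPL  r1←0xa1
4: ✓ CMP  NZCV=1000
5: ✓ MOVVC  r4←0xfe
6: · SUBPL
7: ✓ CMP  NZCV=0010
8: · MOVEQ
9: ✓ SUBGT  r2←0xf3
10: ✓ MOVNE  r0←0xf5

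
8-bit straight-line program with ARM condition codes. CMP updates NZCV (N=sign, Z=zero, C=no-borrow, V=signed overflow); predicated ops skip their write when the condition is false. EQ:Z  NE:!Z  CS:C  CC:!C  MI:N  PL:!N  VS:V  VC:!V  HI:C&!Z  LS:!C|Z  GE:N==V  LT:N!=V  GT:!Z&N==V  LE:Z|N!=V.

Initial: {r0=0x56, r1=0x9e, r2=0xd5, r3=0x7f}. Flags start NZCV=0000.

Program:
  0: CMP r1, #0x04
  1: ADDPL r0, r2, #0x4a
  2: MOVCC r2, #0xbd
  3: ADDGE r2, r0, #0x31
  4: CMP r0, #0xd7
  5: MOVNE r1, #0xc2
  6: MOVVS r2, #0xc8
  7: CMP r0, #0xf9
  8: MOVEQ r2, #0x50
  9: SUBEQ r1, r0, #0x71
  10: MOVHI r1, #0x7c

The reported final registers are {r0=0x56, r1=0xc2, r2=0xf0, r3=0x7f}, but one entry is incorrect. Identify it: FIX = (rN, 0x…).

[0] flags=1010 → (cmp)
[1] flags=1010 PL?F → skip
[2] flags=1010 CC?F → skip
[3] flags=1010 GE?F → skip
[4] flags=0000 → (cmp)
[5] flags=0000 NE?T → r1=0xc2
[6] flags=0000 VS?F → skip
[7] flags=0000 → (cmp)
[8] flags=0000 EQ?F → skip
[9] flags=0000 EQ?F → skip
[10] flags=0000 HI?F → skip

FIX = (r2, 0xd5)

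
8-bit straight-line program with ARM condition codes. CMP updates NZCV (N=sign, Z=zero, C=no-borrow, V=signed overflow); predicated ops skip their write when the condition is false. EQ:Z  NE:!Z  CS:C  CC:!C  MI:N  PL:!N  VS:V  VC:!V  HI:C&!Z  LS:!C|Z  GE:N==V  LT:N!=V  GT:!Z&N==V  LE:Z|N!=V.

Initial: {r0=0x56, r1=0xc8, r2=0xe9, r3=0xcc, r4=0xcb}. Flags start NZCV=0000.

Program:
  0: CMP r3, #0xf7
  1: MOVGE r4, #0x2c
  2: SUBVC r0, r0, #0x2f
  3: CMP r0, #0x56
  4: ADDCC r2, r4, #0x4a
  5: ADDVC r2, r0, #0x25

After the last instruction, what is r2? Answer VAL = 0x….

VAL = 0x4c

0: ✓ CMP  NZCV=1000
1: · MOVGE
2: ✓ SUBVC  r0←0x27
3: ✓ CMP  NZCV=1000
4: ✓ ADDCC  r2←0x15
5: ✓ ADDVC  r2←0x4c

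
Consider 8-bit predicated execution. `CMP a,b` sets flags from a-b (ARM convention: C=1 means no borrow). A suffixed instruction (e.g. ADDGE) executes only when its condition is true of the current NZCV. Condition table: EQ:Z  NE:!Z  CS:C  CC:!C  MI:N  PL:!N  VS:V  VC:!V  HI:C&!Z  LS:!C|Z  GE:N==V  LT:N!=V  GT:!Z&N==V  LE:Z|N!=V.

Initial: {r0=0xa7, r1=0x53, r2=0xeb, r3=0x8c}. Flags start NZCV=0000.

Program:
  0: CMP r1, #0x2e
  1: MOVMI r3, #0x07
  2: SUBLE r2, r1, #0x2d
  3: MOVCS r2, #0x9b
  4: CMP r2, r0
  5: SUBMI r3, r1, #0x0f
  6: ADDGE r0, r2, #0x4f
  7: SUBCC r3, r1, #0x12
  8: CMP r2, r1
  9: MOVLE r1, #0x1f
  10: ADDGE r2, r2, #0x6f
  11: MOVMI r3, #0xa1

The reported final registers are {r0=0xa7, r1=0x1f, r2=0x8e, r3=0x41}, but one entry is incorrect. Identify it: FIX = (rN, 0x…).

FIX = (r2, 0x9b)

[0] flags=0010 → (cmp)
[1] flags=0010 MI?F → skip
[2] flags=0010 LE?F → skip
[3] flags=0010 CS?T → r2=0x9b
[4] flags=1000 → (cmp)
[5] flags=1000 MI?T → r3=0x44
[6] flags=1000 GE?F → skip
[7] flags=1000 CC?T → r3=0x41
[8] flags=0011 → (cmp)
[9] flags=0011 LE?T → r1=0x1f
[10] flags=0011 GE?F → skip
[11] flags=0011 MI?F → skip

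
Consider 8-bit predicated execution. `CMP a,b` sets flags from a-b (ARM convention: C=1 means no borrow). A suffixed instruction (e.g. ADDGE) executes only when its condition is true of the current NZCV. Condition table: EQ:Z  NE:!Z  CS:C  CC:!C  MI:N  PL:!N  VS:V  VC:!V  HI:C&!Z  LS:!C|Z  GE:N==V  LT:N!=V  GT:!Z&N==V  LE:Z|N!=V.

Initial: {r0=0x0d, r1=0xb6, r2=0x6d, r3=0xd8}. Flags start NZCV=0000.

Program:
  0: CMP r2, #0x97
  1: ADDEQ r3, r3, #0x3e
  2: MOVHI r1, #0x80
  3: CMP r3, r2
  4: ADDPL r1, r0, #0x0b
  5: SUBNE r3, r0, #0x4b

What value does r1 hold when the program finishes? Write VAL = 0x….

VAL = 0x18

[0] flags=1001 → (cmp)
[1] flags=1001 EQ?F → skip
[2] flags=1001 HI?F → skip
[3] flags=0011 → (cmp)
[4] flags=0011 PL?T → r1=0x18
[5] flags=0011 NE?T → r3=0xc2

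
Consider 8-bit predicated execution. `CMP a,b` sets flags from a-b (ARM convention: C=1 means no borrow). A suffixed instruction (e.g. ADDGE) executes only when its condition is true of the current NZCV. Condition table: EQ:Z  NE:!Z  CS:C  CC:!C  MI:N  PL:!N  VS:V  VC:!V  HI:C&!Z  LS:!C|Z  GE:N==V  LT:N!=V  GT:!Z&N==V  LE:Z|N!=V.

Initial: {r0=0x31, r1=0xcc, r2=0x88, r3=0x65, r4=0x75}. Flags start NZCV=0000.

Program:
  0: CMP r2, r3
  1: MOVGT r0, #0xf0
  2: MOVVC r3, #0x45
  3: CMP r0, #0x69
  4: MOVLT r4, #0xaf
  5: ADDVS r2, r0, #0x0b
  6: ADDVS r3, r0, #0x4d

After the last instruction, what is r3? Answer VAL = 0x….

VAL = 0x65

[0] flags=0011 → (cmp)
[1] flags=0011 GT?F → skip
[2] flags=0011 VC?F → skip
[3] flags=1000 → (cmp)
[4] flags=1000 LT?T → r4=0xaf
[5] flags=1000 VS?F → skip
[6] flags=1000 VS?F → skip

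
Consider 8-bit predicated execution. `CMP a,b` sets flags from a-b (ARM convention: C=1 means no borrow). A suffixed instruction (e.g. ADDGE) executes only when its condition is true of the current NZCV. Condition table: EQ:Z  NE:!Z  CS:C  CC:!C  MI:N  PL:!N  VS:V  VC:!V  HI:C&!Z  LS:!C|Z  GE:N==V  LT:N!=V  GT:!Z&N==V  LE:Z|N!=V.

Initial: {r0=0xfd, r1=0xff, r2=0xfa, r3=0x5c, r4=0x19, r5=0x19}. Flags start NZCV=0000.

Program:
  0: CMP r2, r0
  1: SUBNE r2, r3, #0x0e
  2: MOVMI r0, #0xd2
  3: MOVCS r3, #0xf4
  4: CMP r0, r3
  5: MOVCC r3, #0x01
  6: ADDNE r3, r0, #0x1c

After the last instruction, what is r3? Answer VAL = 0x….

VAL = 0xee

0: ✓ CMP  NZCV=1000
1: ✓ SUBNE  r2←0x4e
2: ✓ MOVMI  r0←0xd2
3: · MOVCS
4: ✓ CMP  NZCV=0011
5: · MOVCC
6: ✓ ADDNE  r3←0xee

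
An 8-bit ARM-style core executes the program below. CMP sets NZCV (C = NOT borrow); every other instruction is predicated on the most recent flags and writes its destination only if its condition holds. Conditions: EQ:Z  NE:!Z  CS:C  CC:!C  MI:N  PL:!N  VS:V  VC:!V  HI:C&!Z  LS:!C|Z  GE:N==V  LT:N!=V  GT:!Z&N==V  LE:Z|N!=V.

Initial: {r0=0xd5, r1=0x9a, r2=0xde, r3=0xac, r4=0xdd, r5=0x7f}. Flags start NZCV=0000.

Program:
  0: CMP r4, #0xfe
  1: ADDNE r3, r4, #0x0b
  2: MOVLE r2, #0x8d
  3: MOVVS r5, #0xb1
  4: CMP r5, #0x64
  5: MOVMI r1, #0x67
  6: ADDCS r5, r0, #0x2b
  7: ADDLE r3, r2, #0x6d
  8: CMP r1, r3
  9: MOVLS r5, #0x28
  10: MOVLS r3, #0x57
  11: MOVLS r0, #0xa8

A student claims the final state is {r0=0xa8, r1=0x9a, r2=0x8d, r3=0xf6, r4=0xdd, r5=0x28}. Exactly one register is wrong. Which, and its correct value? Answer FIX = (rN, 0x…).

[0] flags=1000 → (cmp)
[1] flags=1000 NE?T → r3=0xe8
[2] flags=1000 LE?T → r2=0x8d
[3] flags=1000 VS?F → skip
[4] flags=0010 → (cmp)
[5] flags=0010 MI?F → skip
[6] flags=0010 CS?T → r5=0x00
[7] flags=0010 LE?F → skip
[8] flags=1000 → (cmp)
[9] flags=1000 LS?T → r5=0x28
[10] flags=1000 LS?T → r3=0x57
[11] flags=1000 LS?T → r0=0xa8

FIX = (r3, 0x57)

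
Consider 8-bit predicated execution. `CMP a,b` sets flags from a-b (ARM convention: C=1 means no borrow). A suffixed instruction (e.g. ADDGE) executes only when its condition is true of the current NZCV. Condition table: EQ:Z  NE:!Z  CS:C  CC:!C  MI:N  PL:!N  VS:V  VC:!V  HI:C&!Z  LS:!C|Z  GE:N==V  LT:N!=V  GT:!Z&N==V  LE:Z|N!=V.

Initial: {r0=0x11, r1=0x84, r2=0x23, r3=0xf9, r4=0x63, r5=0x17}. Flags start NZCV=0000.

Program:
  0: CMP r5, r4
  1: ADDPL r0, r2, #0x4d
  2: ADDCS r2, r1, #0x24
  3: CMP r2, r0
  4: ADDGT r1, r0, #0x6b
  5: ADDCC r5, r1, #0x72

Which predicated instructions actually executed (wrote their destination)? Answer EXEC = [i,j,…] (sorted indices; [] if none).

EXEC = [4]

[0] flags=1000 → (cmp)
[1] flags=1000 PL?F → skip
[2] flags=1000 CS?F → skip
[3] flags=0010 → (cmp)
[4] flags=0010 GT?T → r1=0x7c
[5] flags=0010 CC?F → skip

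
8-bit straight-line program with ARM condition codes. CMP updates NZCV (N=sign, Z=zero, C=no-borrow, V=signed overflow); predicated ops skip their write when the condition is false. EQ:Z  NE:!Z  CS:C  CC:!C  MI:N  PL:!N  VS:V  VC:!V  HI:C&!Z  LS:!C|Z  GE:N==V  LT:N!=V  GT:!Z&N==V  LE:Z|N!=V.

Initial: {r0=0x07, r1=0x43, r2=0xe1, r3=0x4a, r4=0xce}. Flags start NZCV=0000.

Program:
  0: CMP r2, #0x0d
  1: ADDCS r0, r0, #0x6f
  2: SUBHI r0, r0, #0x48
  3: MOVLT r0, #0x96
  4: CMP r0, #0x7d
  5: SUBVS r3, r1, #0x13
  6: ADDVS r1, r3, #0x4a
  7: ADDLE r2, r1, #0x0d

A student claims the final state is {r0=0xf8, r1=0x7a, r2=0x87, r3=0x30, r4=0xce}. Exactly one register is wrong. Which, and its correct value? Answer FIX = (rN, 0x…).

FIX = (r0, 0x96)

[0] flags=1010 → (cmp)
[1] flags=1010 CS?T → r0=0x76
[2] flags=1010 HI?T → r0=0x2e
[3] flags=1010 LT?T → r0=0x96
[4] flags=0011 → (cmp)
[5] flags=0011 VS?T → r3=0x30
[6] flags=0011 VS?T → r1=0x7a
[7] flags=0011 LE?T → r2=0x87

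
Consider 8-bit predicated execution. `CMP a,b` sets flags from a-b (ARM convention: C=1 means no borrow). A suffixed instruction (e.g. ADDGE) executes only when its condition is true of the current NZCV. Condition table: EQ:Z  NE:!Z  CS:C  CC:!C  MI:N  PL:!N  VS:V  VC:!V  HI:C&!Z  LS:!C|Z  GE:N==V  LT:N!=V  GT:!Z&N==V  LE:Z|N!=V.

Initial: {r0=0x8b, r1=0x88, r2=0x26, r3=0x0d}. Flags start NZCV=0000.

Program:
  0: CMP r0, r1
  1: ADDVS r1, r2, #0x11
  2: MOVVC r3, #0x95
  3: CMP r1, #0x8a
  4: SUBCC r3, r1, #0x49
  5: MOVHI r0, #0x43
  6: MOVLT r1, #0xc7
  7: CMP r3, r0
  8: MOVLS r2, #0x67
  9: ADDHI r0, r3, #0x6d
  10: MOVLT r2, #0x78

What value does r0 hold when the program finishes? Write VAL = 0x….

VAL = 0x8b

0: ✓ CMP  NZCV=0010
1: · ADDVS
2: ✓ MOVVC  r3←0x95
3: ✓ CMP  NZCV=1000
4: ✓ SUBCC  r3←0x3f
5: · MOVHI
6: ✓ MOVLT  r1←0xc7
7: ✓ CMP  NZCV=1001
8: ✓ MOVLS  r2←0x67
9: · ADDHI
10: · MOVLT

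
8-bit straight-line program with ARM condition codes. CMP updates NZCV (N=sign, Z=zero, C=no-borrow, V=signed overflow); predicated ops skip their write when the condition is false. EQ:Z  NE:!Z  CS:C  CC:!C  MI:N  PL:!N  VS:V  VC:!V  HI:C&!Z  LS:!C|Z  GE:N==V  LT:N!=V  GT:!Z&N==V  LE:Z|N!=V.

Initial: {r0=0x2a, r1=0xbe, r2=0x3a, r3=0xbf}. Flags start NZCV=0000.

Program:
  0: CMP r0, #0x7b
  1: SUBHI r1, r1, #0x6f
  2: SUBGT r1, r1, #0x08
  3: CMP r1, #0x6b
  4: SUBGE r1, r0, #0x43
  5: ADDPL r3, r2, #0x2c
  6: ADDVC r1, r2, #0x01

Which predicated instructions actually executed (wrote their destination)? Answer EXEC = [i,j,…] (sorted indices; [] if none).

0: ✓ CMP  NZCV=1000
1: · SUBHI
2: · SUBGT
3: ✓ CMP  NZCV=0011
4: · SUBGE
5: ✓ ADDPL  r3←0x66
6: · ADDVC

EXEC = [5]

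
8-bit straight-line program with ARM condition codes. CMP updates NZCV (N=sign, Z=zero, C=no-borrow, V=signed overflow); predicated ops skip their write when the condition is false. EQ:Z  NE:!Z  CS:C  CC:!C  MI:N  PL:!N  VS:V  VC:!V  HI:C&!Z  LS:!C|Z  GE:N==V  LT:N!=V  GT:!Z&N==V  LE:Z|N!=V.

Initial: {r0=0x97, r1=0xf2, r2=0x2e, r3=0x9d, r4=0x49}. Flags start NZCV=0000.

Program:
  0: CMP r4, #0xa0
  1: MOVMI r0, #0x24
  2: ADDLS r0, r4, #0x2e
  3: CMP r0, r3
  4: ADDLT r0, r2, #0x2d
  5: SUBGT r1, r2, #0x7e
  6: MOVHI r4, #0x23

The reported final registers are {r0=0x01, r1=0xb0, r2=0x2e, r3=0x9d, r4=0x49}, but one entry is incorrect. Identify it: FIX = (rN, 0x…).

[0] flags=1001 → (cmp)
[1] flags=1001 MI?T → r0=0x24
[2] flags=1001 LS?T → r0=0x77
[3] flags=1001 → (cmp)
[4] flags=1001 LT?F → skip
[5] flags=1001 GT?T → r1=0xb0
[6] flags=1001 HI?F → skip

FIX = (r0, 0x77)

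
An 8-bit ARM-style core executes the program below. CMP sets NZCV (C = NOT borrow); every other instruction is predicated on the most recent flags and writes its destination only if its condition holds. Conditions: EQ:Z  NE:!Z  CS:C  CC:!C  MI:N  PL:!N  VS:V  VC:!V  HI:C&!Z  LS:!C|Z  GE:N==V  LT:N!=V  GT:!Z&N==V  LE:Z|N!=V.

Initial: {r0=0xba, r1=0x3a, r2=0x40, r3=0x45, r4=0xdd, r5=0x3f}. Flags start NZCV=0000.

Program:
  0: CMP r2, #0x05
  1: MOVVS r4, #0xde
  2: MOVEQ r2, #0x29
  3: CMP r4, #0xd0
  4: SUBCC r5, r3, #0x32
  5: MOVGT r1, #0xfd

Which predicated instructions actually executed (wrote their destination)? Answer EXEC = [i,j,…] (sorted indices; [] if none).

EXEC = [5]

[0] flags=0010 → (cmp)
[1] flags=0010 VS?F → skip
[2] flags=0010 EQ?F → skip
[3] flags=0010 → (cmp)
[4] flags=0010 CC?F → skip
[5] flags=0010 GT?T → r1=0xfd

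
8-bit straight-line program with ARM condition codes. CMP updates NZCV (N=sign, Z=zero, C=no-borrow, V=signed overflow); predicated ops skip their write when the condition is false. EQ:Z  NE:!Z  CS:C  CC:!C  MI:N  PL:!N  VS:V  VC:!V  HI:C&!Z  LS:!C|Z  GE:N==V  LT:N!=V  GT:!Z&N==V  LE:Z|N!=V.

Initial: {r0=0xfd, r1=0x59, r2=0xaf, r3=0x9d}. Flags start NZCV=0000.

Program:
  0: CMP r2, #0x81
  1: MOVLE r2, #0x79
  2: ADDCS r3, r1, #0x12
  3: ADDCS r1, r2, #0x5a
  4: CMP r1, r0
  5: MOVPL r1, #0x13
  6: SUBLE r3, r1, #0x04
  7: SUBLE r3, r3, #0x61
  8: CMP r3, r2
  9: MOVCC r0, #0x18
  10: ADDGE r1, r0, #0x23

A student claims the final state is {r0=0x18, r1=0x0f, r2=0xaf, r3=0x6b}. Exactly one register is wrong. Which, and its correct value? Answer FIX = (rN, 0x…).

0: ✓ CMP  NZCV=0010
1: · MOVLE
2: ✓ ADDCS  r3←0x6b
3: ✓ ADDCS  r1←0x09
4: ✓ CMP  NZCV=0000
5: ✓ MOVPL  r1←0x13
6: · SUBLE
7: · SUBLE
8: ✓ CMP  NZCV=1001
9: ✓ MOVCC  r0←0x18
10: ✓ ADDGE  r1←0x3b

FIX = (r1, 0x3b)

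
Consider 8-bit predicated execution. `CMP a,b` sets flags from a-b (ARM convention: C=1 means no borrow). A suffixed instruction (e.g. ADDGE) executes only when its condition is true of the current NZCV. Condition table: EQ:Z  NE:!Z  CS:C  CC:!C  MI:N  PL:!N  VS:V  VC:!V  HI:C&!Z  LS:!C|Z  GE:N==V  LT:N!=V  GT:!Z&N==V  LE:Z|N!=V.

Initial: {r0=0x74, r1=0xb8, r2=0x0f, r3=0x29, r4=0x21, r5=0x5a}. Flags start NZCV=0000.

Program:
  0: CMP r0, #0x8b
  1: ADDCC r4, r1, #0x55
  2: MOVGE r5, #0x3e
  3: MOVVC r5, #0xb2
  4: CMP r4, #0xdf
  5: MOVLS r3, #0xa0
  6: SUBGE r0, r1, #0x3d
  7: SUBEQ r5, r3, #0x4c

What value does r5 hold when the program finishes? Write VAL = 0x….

VAL = 0x3e

[0] flags=1001 → (cmp)
[1] flags=1001 CC?T → r4=0x0d
[2] flags=1001 GE?T → r5=0x3e
[3] flags=1001 VC?F → skip
[4] flags=0000 → (cmp)
[5] flags=0000 LS?T → r3=0xa0
[6] flags=0000 GE?T → r0=0x7b
[7] flags=0000 EQ?F → skip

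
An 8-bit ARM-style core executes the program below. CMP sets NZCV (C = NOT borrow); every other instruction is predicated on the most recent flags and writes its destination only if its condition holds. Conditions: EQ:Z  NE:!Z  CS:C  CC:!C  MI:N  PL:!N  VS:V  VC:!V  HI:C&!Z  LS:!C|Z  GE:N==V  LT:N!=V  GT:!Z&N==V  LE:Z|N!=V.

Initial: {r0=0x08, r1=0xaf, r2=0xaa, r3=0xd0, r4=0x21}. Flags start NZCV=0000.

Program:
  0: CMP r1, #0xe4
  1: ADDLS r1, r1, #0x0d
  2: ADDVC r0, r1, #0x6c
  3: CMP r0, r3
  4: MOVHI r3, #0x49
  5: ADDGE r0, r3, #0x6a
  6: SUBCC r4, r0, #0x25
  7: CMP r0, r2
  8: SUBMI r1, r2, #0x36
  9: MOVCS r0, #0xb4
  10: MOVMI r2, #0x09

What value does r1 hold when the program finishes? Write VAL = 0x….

VAL = 0x74

0: ✓ CMP  NZCV=1000
1: ✓ ADDLS  r1←0xbc
2: ✓ ADDVC  r0←0x28
3: ✓ CMP  NZCV=0000
4: · MOVHI
5: ✓ ADDGE  r0←0x3a
6: ✓ SUBCC  r4←0x15
7: ✓ CMP  NZCV=1001
8: ✓ SUBMI  r1←0x74
9: · MOVCS
10: ✓ MOVMI  r2←0x09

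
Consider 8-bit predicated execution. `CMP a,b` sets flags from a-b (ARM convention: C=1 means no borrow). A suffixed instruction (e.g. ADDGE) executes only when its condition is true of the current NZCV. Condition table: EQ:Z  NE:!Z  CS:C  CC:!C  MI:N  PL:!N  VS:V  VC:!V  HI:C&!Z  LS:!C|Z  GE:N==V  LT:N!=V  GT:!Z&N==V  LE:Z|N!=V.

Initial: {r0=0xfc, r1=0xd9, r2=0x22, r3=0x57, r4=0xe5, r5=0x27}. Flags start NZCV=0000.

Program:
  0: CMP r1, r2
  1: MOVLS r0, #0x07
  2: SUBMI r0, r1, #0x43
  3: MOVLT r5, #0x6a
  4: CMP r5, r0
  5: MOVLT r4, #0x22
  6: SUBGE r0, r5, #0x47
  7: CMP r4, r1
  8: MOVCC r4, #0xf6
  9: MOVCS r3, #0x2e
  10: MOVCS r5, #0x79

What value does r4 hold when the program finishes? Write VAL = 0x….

VAL = 0xe5

[0] flags=1010 → (cmp)
[1] flags=1010 LS?F → skip
[2] flags=1010 MI?T → r0=0x96
[3] flags=1010 LT?T → r5=0x6a
[4] flags=1001 → (cmp)
[5] flags=1001 LT?F → skip
[6] flags=1001 GE?T → r0=0x23
[7] flags=0010 → (cmp)
[8] flags=0010 CC?F → skip
[9] flags=0010 CS?T → r3=0x2e
[10] flags=0010 CS?T → r5=0x79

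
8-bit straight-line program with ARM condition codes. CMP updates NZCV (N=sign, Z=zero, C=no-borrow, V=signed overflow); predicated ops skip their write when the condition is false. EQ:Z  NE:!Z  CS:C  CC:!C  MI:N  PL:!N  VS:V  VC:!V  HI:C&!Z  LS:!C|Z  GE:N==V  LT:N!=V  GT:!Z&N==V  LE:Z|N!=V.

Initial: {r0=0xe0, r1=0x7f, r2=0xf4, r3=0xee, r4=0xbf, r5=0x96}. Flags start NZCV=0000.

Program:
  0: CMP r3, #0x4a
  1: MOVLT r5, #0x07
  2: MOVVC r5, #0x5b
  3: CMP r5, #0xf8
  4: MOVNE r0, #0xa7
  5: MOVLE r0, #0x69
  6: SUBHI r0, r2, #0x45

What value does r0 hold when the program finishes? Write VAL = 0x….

0: ✓ CMP  NZCV=1010
1: ✓ MOVLT  r5←0x07
2: ✓ MOVVC  r5←0x5b
3: ✓ CMP  NZCV=0000
4: ✓ MOVNE  r0←0xa7
5: · MOVLE
6: · SUBHI

VAL = 0xa7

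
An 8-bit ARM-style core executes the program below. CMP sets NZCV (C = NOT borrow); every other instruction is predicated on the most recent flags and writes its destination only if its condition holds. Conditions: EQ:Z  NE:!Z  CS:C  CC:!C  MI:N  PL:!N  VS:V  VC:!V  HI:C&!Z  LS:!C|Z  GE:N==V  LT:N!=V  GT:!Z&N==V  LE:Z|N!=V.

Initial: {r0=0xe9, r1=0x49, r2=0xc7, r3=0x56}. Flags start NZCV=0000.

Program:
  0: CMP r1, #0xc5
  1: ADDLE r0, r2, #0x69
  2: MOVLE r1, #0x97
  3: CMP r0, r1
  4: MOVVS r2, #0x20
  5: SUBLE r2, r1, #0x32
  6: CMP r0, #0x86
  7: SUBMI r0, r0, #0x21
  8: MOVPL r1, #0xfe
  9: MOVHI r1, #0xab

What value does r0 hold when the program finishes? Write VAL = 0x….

VAL = 0xe9

[0] flags=1001 → (cmp)
[1] flags=1001 LE?F → skip
[2] flags=1001 LE?F → skip
[3] flags=1010 → (cmp)
[4] flags=1010 VS?F → skip
[5] flags=1010 LE?T → r2=0x17
[6] flags=0010 → (cmp)
[7] flags=0010 MI?F → skip
[8] flags=0010 PL?T → r1=0xfe
[9] flags=0010 HI?T → r1=0xab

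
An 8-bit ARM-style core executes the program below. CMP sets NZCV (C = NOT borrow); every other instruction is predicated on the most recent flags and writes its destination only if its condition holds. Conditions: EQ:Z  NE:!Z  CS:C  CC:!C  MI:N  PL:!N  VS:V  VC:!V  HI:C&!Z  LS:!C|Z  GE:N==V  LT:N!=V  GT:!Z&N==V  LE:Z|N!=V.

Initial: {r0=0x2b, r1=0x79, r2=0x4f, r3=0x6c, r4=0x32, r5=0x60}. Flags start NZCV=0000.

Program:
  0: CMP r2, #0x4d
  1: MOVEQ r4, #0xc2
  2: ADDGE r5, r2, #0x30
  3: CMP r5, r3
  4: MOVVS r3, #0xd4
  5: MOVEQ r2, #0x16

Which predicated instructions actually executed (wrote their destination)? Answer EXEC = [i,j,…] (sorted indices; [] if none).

EXEC = [2]

0: ✓ CMP  NZCV=0010
1: · MOVEQ
2: ✓ ADDGE  r5←0x7f
3: ✓ CMP  NZCV=0010
4: · MOVVS
5: · MOVEQ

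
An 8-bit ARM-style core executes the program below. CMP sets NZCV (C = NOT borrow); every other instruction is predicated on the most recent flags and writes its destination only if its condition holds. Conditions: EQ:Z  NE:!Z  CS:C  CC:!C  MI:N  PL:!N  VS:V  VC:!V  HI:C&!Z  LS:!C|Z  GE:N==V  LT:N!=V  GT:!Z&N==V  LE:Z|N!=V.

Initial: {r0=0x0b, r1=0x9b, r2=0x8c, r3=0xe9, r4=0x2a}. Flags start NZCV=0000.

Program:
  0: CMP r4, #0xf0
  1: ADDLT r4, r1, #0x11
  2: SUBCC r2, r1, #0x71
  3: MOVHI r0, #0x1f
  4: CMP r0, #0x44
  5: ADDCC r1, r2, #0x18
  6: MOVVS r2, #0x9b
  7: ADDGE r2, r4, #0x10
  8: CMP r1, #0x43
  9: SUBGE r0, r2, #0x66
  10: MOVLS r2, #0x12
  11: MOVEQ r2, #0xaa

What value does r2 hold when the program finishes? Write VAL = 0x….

[0] flags=0000 → (cmp)
[1] flags=0000 LT?F → skip
[2] flags=0000 CC?T → r2=0x2a
[3] flags=0000 HI?F → skip
[4] flags=1000 → (cmp)
[5] flags=1000 CC?T → r1=0x42
[6] flags=1000 VS?F → skip
[7] flags=1000 GE?F → skip
[8] flags=1000 → (cmp)
[9] flags=1000 GE?F → skip
[10] flags=1000 LS?T → r2=0x12
[11] flags=1000 EQ?F → skip

VAL = 0x12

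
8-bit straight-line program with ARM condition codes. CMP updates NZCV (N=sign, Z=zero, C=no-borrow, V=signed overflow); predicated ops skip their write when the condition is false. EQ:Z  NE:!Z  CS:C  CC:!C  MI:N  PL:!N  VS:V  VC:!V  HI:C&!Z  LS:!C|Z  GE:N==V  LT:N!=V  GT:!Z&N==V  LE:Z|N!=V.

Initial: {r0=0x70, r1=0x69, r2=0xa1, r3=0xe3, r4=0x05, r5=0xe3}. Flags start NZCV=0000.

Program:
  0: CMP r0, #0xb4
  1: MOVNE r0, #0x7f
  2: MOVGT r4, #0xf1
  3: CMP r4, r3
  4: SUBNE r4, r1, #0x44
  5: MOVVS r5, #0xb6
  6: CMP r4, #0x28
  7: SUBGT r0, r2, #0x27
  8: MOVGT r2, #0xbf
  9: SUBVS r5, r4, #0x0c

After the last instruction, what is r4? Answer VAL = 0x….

VAL = 0x25

0: ✓ CMP  NZCV=1001
1: ✓ MOVNE  r0←0x7f
2: ✓ MOVGT  r4←0xf1
3: ✓ CMP  NZCV=0010
4: ✓ SUBNE  r4←0x25
5: · MOVVS
6: ✓ CMP  NZCV=1000
7: · SUBGT
8: · MOVGT
9: · SUBVS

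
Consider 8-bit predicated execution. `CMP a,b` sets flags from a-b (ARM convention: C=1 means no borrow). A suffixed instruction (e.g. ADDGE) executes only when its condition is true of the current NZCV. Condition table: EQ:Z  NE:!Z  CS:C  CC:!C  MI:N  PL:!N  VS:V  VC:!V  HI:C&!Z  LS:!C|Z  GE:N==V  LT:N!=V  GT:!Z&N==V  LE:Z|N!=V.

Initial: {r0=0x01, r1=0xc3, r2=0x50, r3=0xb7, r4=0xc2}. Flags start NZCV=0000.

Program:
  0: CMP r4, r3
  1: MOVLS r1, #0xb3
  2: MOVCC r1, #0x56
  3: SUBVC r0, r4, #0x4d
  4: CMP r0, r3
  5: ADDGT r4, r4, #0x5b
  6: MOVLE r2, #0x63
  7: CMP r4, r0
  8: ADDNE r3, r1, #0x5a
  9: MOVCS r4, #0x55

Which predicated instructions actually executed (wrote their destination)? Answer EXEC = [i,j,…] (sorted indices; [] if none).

EXEC = [3,5,8]

[0] flags=0010 → (cmp)
[1] flags=0010 LS?F → skip
[2] flags=0010 CC?F → skip
[3] flags=0010 VC?T → r0=0x75
[4] flags=1001 → (cmp)
[5] flags=1001 GT?T → r4=0x1d
[6] flags=1001 LE?F → skip
[7] flags=1000 → (cmp)
[8] flags=1000 NE?T → r3=0x1d
[9] flags=1000 CS?F → skip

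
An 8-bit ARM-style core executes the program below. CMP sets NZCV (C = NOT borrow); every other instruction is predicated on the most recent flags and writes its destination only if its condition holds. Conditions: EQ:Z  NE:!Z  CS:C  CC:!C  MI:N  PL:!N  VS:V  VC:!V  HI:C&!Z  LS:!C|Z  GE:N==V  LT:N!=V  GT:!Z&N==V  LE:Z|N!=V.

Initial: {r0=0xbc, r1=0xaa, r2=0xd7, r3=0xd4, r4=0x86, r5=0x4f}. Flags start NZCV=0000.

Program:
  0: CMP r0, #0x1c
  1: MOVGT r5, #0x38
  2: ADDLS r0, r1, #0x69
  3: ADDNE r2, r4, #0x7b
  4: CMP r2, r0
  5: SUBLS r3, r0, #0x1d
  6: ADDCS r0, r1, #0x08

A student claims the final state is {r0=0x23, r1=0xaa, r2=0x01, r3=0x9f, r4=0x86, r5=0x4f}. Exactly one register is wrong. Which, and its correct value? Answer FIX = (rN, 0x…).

0: ✓ CMP  NZCV=1010
1: · MOVGT
2: · ADDLS
3: ✓ ADDNE  r2←0x01
4: ✓ CMP  NZCV=0000
5: ✓ SUBLS  r3←0x9f
6: · ADDCS

FIX = (r0, 0xbc)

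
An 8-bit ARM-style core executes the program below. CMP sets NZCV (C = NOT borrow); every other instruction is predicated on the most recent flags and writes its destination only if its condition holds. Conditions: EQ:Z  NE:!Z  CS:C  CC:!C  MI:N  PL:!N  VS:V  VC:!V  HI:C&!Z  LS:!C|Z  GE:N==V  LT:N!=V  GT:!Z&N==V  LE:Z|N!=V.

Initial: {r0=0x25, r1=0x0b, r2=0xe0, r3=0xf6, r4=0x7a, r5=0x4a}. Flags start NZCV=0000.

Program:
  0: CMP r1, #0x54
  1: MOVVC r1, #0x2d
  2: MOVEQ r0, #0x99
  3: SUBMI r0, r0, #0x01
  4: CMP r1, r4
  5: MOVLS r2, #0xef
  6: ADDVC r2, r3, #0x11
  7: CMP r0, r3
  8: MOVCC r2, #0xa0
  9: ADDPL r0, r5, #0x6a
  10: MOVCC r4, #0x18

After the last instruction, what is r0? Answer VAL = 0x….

[0] flags=1000 → (cmp)
[1] flags=1000 VC?T → r1=0x2d
[2] flags=1000 EQ?F → skip
[3] flags=1000 MI?T → r0=0x24
[4] flags=1000 → (cmp)
[5] flags=1000 LS?T → r2=0xef
[6] flags=1000 VC?T → r2=0x07
[7] flags=0000 → (cmp)
[8] flags=0000 CC?T → r2=0xa0
[9] flags=0000 PL?T → r0=0xb4
[10] flags=0000 CC?T → r4=0x18

VAL = 0xb4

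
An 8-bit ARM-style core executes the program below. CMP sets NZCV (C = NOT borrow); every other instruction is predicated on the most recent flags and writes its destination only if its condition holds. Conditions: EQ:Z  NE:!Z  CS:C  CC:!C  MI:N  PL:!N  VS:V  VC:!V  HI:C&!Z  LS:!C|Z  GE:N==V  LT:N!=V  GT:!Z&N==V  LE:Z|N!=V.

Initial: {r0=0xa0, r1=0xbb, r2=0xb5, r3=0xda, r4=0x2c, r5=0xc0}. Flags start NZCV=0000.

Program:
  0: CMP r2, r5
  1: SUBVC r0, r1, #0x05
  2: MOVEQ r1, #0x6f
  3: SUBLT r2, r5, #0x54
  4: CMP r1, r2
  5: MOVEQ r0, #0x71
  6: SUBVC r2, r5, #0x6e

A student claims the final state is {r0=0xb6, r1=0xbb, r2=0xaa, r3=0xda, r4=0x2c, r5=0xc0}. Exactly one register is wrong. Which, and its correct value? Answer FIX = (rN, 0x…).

[0] flags=1000 → (cmp)
[1] flags=1000 VC?T → r0=0xb6
[2] flags=1000 EQ?F → skip
[3] flags=1000 LT?T → r2=0x6c
[4] flags=0011 → (cmp)
[5] flags=0011 EQ?F → skip
[6] flags=0011 VC?F → skip

FIX = (r2, 0x6c)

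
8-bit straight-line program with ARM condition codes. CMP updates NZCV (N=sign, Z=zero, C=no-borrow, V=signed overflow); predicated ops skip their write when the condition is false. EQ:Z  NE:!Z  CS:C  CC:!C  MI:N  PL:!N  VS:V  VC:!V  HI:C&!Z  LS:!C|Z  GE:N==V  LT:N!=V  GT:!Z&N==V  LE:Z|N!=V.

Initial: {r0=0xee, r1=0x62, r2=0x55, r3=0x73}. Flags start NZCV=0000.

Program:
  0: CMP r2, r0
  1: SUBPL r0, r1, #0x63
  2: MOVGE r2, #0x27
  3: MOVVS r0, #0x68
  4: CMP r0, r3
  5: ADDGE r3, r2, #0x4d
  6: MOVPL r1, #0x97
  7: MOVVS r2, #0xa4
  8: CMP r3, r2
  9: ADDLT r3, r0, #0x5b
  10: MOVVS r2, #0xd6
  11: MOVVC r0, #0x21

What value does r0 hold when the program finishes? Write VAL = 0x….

VAL = 0x21

0: ✓ CMP  NZCV=0000
1: ✓ SUBPL  r0←0xff
2: ✓ MOVGE  r2←0x27
3: · MOVVS
4: ✓ CMP  NZCV=1010
5: · ADDGE
6: · MOVPL
7: · MOVVS
8: ✓ CMP  NZCV=0010
9: · ADDLT
10: · MOVVS
11: ✓ MOVVC  r0←0x21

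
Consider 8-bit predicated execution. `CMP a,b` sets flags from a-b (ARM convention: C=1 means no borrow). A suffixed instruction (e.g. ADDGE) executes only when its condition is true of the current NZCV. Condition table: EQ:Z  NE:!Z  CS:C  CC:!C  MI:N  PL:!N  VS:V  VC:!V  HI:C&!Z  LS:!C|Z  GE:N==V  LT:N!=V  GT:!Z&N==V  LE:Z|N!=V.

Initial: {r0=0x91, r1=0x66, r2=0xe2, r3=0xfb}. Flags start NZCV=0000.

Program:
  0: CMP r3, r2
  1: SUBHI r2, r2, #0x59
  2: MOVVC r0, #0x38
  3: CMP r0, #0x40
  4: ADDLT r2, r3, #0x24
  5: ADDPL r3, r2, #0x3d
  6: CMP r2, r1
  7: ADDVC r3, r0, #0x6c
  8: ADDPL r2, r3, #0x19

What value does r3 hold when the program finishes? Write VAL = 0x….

VAL = 0xa4

[0] flags=0010 → (cmp)
[1] flags=0010 HI?T → r2=0x89
[2] flags=0010 VC?T → r0=0x38
[3] flags=1000 → (cmp)
[4] flags=1000 LT?T → r2=0x1f
[5] flags=1000 PL?F → skip
[6] flags=1000 → (cmp)
[7] flags=1000 VC?T → r3=0xa4
[8] flags=1000 PL?F → skip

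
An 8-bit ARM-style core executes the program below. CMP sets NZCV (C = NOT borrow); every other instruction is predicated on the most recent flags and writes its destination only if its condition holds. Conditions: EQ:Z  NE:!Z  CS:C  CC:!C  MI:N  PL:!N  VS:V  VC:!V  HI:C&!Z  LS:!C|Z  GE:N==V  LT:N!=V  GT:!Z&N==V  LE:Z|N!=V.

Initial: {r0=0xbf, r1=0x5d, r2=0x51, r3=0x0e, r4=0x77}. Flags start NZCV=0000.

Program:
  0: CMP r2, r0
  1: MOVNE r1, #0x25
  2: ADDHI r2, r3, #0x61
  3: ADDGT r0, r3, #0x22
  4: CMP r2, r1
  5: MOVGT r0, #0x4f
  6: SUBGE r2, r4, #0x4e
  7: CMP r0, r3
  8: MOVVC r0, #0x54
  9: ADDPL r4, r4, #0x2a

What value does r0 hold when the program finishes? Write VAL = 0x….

[0] flags=1001 → (cmp)
[1] flags=1001 NE?T → r1=0x25
[2] flags=1001 HI?F → skip
[3] flags=1001 GT?T → r0=0x30
[4] flags=0010 → (cmp)
[5] flags=0010 GT?T → r0=0x4f
[6] flags=0010 GE?T → r2=0x29
[7] flags=0010 → (cmp)
[8] flags=0010 VC?T → r0=0x54
[9] flags=0010 PL?T → r4=0xa1

VAL = 0x54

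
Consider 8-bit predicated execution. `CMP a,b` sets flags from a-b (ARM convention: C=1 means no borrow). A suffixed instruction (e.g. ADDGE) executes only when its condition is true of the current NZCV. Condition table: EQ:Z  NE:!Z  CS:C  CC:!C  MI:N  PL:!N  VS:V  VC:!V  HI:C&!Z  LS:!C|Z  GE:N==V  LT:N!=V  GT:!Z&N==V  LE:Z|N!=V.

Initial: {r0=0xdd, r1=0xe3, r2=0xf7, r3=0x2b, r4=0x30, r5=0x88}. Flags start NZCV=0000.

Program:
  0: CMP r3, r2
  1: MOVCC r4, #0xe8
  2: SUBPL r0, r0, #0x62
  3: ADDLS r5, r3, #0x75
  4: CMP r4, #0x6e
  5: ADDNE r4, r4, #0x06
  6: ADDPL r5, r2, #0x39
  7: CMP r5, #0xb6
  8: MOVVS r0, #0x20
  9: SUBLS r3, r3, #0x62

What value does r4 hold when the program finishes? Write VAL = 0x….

VAL = 0xee

0: ✓ CMP  NZCV=0000
1: ✓ MOVCC  r4←0xe8
2: ✓ SUBPL  r0←0x7b
3: ✓ ADDLS  r5←0xa0
4: ✓ CMP  NZCV=0011
5: ✓ ADDNE  r4←0xee
6: ✓ ADDPL  r5←0x30
7: ✓ CMP  NZCV=0000
8: · MOVVS
9: ✓ SUBLS  r3←0xc9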